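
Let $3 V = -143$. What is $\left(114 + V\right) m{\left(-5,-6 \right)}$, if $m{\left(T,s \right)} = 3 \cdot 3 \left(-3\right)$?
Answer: $-1791$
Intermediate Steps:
$V = - \frac{143}{3}$ ($V = \frac{1}{3} \left(-143\right) = - \frac{143}{3} \approx -47.667$)
$m{\left(T,s \right)} = -27$ ($m{\left(T,s \right)} = 9 \left(-3\right) = -27$)
$\left(114 + V\right) m{\left(-5,-6 \right)} = \left(114 - \frac{143}{3}\right) \left(-27\right) = \frac{199}{3} \left(-27\right) = -1791$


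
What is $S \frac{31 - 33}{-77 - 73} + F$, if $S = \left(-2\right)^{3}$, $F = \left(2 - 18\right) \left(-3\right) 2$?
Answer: $\frac{7192}{75} \approx 95.893$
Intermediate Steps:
$F = 96$ ($F = \left(2 - 18\right) \left(-3\right) 2 = \left(-16\right) \left(-3\right) 2 = 48 \cdot 2 = 96$)
$S = -8$
$S \frac{31 - 33}{-77 - 73} + F = - 8 \frac{31 - 33}{-77 - 73} + 96 = - 8 \left(- \frac{2}{-150}\right) + 96 = - 8 \left(\left(-2\right) \left(- \frac{1}{150}\right)\right) + 96 = \left(-8\right) \frac{1}{75} + 96 = - \frac{8}{75} + 96 = \frac{7192}{75}$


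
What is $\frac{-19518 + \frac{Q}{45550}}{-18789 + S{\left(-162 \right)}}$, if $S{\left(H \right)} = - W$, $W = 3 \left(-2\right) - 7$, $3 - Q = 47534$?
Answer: $\frac{889092431}{855246800} \approx 1.0396$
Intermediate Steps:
$Q = -47531$ ($Q = 3 - 47534 = -47531$)
$W = -13$ ($W = -6 - 7 = -13$)
$S{\left(H \right)} = 13$ ($S{\left(H \right)} = \left(-1\right) \left(-13\right) = 13$)
$\frac{-19518 + \frac{Q}{45550}}{-18789 + S{\left(-162 \right)}} = \frac{-19518 - \frac{47531}{45550}}{-18789 + 13} = \frac{-19518 - \frac{47531}{45550}}{-18776} = \left(-19518 - \frac{47531}{45550}\right) \left(- \frac{1}{18776}\right) = \left(- \frac{889092431}{45550}\right) \left(- \frac{1}{18776}\right) = \frac{889092431}{855246800}$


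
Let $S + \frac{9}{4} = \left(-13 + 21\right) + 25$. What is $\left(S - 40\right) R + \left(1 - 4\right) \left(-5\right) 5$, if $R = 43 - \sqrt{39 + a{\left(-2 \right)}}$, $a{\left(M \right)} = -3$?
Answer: $- \frac{1069}{4} \approx -267.25$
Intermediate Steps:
$S = \frac{123}{4}$ ($S = - \frac{9}{4} + \left(\left(-13 + 21\right) + 25\right) = - \frac{9}{4} + \left(8 + 25\right) = - \frac{9}{4} + 33 = \frac{123}{4} \approx 30.75$)
$R = 37$ ($R = 43 - \sqrt{39 - 3} = 43 - \sqrt{36} = 43 - 6 = 37$)
$\left(S - 40\right) R + \left(1 - 4\right) \left(-5\right) 5 = \left(\frac{123}{4} - 40\right) 37 + \left(1 - 4\right) \left(-5\right) 5 = \left(- \frac{37}{4}\right) 37 + \left(-3\right) \left(-5\right) 5 = - \frac{1369}{4} + 15 \cdot 5 = - \frac{1369}{4} + 75 = - \frac{1069}{4}$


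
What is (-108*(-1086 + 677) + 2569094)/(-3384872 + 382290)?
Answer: -1306633/1501291 ≈ -0.87034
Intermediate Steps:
(-108*(-1086 + 677) + 2569094)/(-3384872 + 382290) = (-108*(-409) + 2569094)/(-3002582) = (44172 + 2569094)*(-1/3002582) = 2613266*(-1/3002582) = -1306633/1501291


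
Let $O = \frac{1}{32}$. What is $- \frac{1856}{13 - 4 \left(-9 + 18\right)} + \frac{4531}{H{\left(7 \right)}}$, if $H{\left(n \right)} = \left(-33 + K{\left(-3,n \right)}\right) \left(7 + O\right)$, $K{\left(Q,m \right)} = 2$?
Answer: $\frac{9610784}{160425} \approx 59.908$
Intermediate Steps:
$O = \frac{1}{32} \approx 0.03125$
$H{\left(n \right)} = - \frac{6975}{32}$ ($H{\left(n \right)} = \left(-33 + 2\right) \left(7 + \frac{1}{32}\right) = \left(-31\right) \frac{225}{32} = - \frac{6975}{32}$)
$- \frac{1856}{13 - 4 \left(-9 + 18\right)} + \frac{4531}{H{\left(7 \right)}} = - \frac{1856}{13 - 4 \left(-9 + 18\right)} + \frac{4531}{- \frac{6975}{32}} = - \frac{1856}{13 - 36} + 4531 \left(- \frac{32}{6975}\right) = - \frac{1856}{13 - 36} - \frac{144992}{6975} = - \frac{1856}{-23} - \frac{144992}{6975} = \left(-1856\right) \left(- \frac{1}{23}\right) - \frac{144992}{6975} = \frac{1856}{23} - \frac{144992}{6975} = \frac{9610784}{160425}$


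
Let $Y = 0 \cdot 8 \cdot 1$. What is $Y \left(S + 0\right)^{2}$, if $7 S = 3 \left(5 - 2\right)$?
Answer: $0$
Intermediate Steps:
$Y = 0$ ($Y = 0 \cdot 1 = 0$)
$S = \frac{9}{7}$ ($S = \frac{3 \left(5 - 2\right)}{7} = \frac{3 \cdot 3}{7} = \frac{1}{7} \cdot 9 = \frac{9}{7} \approx 1.2857$)
$Y \left(S + 0\right)^{2} = 0 \left(\frac{9}{7} + 0\right)^{2} = 0 \left(\frac{9}{7}\right)^{2} = 0 \cdot \frac{81}{49} = 0$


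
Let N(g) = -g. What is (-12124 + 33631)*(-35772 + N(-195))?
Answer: -765154539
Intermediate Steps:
(-12124 + 33631)*(-35772 + N(-195)) = (-12124 + 33631)*(-35772 - 1*(-195)) = 21507*(-35772 + 195) = 21507*(-35577) = -765154539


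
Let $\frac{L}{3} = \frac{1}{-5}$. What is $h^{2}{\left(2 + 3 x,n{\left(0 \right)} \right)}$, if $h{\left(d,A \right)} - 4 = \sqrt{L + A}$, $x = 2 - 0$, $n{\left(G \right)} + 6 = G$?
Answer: $\frac{\left(20 + i \sqrt{165}\right)^{2}}{25} \approx 9.4 + 20.552 i$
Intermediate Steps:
$L = - \frac{3}{5}$ ($L = \frac{3}{-5} = 3 \left(- \frac{1}{5}\right) = - \frac{3}{5} \approx -0.6$)
$n{\left(G \right)} = -6 + G$
$x = 2$ ($x = 2 + 0 = 2$)
$h{\left(d,A \right)} = 4 + \sqrt{- \frac{3}{5} + A}$
$h^{2}{\left(2 + 3 x,n{\left(0 \right)} \right)} = \left(4 + \frac{\sqrt{-15 + 25 \left(-6 + 0\right)}}{5}\right)^{2} = \left(4 + \frac{\sqrt{-15 + 25 \left(-6\right)}}{5}\right)^{2} = \left(4 + \frac{\sqrt{-15 - 150}}{5}\right)^{2} = \left(4 + \frac{\sqrt{-165}}{5}\right)^{2} = \left(4 + \frac{i \sqrt{165}}{5}\right)^{2}$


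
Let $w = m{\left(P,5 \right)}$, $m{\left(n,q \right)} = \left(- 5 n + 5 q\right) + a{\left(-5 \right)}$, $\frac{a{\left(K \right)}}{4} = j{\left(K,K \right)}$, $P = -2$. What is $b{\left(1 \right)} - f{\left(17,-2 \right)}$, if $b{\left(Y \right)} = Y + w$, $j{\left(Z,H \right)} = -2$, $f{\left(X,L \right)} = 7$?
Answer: $21$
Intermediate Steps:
$a{\left(K \right)} = -8$ ($a{\left(K \right)} = 4 \left(-2\right) = -8$)
$m{\left(n,q \right)} = -8 - 5 n + 5 q$ ($m{\left(n,q \right)} = \left(- 5 n + 5 q\right) - 8 = -8 - 5 n + 5 q$)
$w = 27$ ($w = -8 - -10 + 5 \cdot 5 = -8 + 10 + 25 = 27$)
$b{\left(Y \right)} = 27 + Y$ ($b{\left(Y \right)} = Y + 27 = 27 + Y$)
$b{\left(1 \right)} - f{\left(17,-2 \right)} = \left(27 + 1\right) - 7 = 28 - 7 = 21$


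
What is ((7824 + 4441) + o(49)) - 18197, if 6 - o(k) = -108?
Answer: -5818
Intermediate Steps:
o(k) = 114 (o(k) = 6 - 1*(-108) = 6 + 108 = 114)
((7824 + 4441) + o(49)) - 18197 = ((7824 + 4441) + 114) - 18197 = (12265 + 114) - 18197 = 12379 - 18197 = -5818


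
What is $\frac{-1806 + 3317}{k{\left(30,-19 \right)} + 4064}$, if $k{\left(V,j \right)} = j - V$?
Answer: $\frac{1511}{4015} \approx 0.37634$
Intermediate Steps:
$\frac{-1806 + 3317}{k{\left(30,-19 \right)} + 4064} = \frac{-1806 + 3317}{\left(-19 - 30\right) + 4064} = \frac{1511}{\left(-19 - 30\right) + 4064} = \frac{1511}{-49 + 4064} = \frac{1511}{4015}$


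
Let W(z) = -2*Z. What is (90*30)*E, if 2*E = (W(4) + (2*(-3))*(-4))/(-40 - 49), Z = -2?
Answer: -37800/89 ≈ -424.72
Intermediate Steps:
W(z) = 4 (W(z) = -2*(-2) = 4)
E = -14/89 (E = ((4 + (2*(-3))*(-4))/(-40 - 49))/2 = ((4 - 6*(-4))/(-89))/2 = ((4 + 24)*(-1/89))/2 = (28*(-1/89))/2 = (1/2)*(-28/89) = -14/89 ≈ -0.15730)
(90*30)*E = (90*30)*(-14/89) = 2700*(-14/89) = -37800/89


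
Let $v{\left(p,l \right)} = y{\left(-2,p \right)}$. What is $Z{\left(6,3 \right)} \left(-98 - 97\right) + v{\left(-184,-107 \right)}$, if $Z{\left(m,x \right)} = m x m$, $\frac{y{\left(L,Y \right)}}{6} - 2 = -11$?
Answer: $-21114$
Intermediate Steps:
$y{\left(L,Y \right)} = -54$ ($y{\left(L,Y \right)} = 12 + 6 \left(-11\right) = 12 - 66 = -54$)
$v{\left(p,l \right)} = -54$
$Z{\left(m,x \right)} = x m^{2}$
$Z{\left(6,3 \right)} \left(-98 - 97\right) + v{\left(-184,-107 \right)} = 3 \cdot 6^{2} \left(-98 - 97\right) - 54 = 3 \cdot 36 \left(-195\right) - 54 = 108 \left(-195\right) - 54 = -21060 - 54 = -21114$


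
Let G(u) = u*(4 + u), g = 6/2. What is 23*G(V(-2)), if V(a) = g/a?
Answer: -345/4 ≈ -86.250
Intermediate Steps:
g = 3 (g = 6*(½) = 3)
V(a) = 3/a
23*G(V(-2)) = 23*((3/(-2))*(4 + 3/(-2))) = 23*((3*(-½))*(4 + 3*(-½))) = 23*(-3*(4 - 3/2)/2) = 23*(-3/2*5/2) = 23*(-15/4) = -345/4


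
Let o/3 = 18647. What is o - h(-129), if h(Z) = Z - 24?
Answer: 56094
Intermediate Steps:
o = 55941 (o = 3*18647 = 55941)
h(Z) = -24 + Z
o - h(-129) = 55941 - (-24 - 129) = 55941 - 1*(-153) = 55941 + 153 = 56094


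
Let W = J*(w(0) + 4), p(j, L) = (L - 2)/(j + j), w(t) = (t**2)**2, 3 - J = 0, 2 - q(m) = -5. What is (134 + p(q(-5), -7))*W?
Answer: 11202/7 ≈ 1600.3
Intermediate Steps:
q(m) = 7 (q(m) = 2 - 1*(-5) = 2 + 5 = 7)
J = 3 (J = 3 - 1*0 = 3 + 0 = 3)
w(t) = t**4
p(j, L) = (-2 + L)/(2*j) (p(j, L) = (-2 + L)/((2*j)) = (-2 + L)*(1/(2*j)) = (-2 + L)/(2*j))
W = 12 (W = 3*(0**4 + 4) = 3*(0 + 4) = 3*4 = 12)
(134 + p(q(-5), -7))*W = (134 + (1/2)*(-2 - 7)/7)*12 = (134 + (1/2)*(1/7)*(-9))*12 = (134 - 9/14)*12 = (1867/14)*12 = 11202/7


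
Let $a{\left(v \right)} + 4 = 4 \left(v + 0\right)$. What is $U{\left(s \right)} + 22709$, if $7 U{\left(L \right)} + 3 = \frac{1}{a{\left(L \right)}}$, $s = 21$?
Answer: $\frac{12716801}{560} \approx 22709.0$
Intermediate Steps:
$a{\left(v \right)} = -4 + 4 v$ ($a{\left(v \right)} = -4 + 4 \left(v + 0\right) = -4 + 4 v$)
$U{\left(L \right)} = - \frac{3}{7} + \frac{1}{7 \left(-4 + 4 L\right)}$
$U{\left(s \right)} + 22709 = \frac{13 - 252}{28 \left(-1 + 21\right)} + 22709 = \frac{13 - 252}{28 \cdot 20} + 22709 = \frac{1}{28} \cdot \frac{1}{20} \left(-239\right) + 22709 = - \frac{239}{560} + 22709 = \frac{12716801}{560}$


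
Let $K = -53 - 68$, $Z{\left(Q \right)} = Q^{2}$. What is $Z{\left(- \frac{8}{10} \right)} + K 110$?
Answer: $- \frac{332734}{25} \approx -13309.0$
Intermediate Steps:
$K = -121$ ($K = -53 - 68 = -121$)
$Z{\left(- \frac{8}{10} \right)} + K 110 = \left(- \frac{8}{10}\right)^{2} - 13310 = \left(\left(-8\right) \frac{1}{10}\right)^{2} - 13310 = \left(- \frac{4}{5}\right)^{2} - 13310 = \frac{16}{25} - 13310 = - \frac{332734}{25}$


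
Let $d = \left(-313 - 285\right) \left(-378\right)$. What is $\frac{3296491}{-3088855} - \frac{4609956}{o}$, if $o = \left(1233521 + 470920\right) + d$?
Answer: $- \frac{124868557991}{36139322695} \approx -3.4552$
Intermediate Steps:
$d = 226044$ ($d = \left(-598\right) \left(-378\right) = 226044$)
$o = 1930485$ ($o = \left(1233521 + 470920\right) + 226044 = 1704441 + 226044 = 1930485$)
$\frac{3296491}{-3088855} - \frac{4609956}{o} = \frac{3296491}{-3088855} - \frac{4609956}{1930485} = 3296491 \left(- \frac{1}{3088855}\right) - \frac{1536652}{643495} = - \frac{299681}{280805} - \frac{1536652}{643495} = - \frac{124868557991}{36139322695}$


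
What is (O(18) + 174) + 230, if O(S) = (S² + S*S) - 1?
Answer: 1051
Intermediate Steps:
O(S) = -1 + 2*S² (O(S) = (S² + S²) - 1 = 2*S² - 1 = -1 + 2*S²)
(O(18) + 174) + 230 = ((-1 + 2*18²) + 174) + 230 = ((-1 + 2*324) + 174) + 230 = ((-1 + 648) + 174) + 230 = (647 + 174) + 230 = 821 + 230 = 1051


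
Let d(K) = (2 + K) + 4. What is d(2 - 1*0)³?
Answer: 512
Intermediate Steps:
d(K) = 6 + K
d(2 - 1*0)³ = (6 + (2 - 1*0))³ = (6 + (2 + 0))³ = (6 + 2)³ = 8³ = 512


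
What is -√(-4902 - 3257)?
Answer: -I*√8159 ≈ -90.327*I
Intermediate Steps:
-√(-4902 - 3257) = -√(-8159) = -I*√8159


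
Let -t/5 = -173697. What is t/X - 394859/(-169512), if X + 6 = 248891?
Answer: 7014088901/1205399832 ≈ 5.8189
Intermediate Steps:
t = 868485 (t = -5*(-173697) = 868485)
X = 248885 (X = -6 + 248891 = 248885)
t/X - 394859/(-169512) = 868485/248885 - 394859/(-169512) = 868485*(1/248885) - 394859*(-1/169512) = 173697/49777 + 394859/169512 = 7014088901/1205399832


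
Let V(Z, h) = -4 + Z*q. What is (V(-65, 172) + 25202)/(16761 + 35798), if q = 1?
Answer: 25133/52559 ≈ 0.47819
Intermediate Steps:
V(Z, h) = -4 + Z (V(Z, h) = -4 + Z*1 = -4 + Z)
(V(-65, 172) + 25202)/(16761 + 35798) = ((-4 - 65) + 25202)/(16761 + 35798) = (-69 + 25202)/52559 = 25133*(1/52559) = 25133/52559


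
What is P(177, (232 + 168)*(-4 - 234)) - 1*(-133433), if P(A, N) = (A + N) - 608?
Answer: 37802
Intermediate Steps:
P(A, N) = -608 + A + N
P(177, (232 + 168)*(-4 - 234)) - 1*(-133433) = (-608 + 177 + (232 + 168)*(-4 - 234)) - 1*(-133433) = (-608 + 177 + 400*(-238)) + 133433 = (-608 + 177 - 95200) + 133433 = -95631 + 133433 = 37802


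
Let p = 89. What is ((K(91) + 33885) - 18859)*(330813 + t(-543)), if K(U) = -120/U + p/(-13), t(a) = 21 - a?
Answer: 452867429871/91 ≈ 4.9766e+9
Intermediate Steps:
K(U) = -89/13 - 120/U (K(U) = -120/U + 89/(-13) = -120/U + 89*(-1/13) = -120/U - 89/13 = -89/13 - 120/U)
((K(91) + 33885) - 18859)*(330813 + t(-543)) = (((-89/13 - 120/91) + 33885) - 18859)*(330813 + (21 - 1*(-543))) = (((-89/13 - 120*1/91) + 33885) - 18859)*(330813 + (21 + 543)) = (((-89/13 - 120/91) + 33885) - 18859)*(330813 + 564) = ((-743/91 + 33885) - 18859)*331377 = (3082792/91 - 18859)*331377 = (1366623/91)*331377 = 452867429871/91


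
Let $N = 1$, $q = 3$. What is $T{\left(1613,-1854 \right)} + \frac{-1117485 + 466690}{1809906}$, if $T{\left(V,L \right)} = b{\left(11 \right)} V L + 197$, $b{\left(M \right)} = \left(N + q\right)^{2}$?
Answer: $- \frac{86600084304305}{1809906} \approx -4.7848 \cdot 10^{7}$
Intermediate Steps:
$b{\left(M \right)} = 16$ ($b{\left(M \right)} = \left(1 + 3\right)^{2} = 4^{2} = 16$)
$T{\left(V,L \right)} = 197 + 16 L V$ ($T{\left(V,L \right)} = 16 V L + 197 = 16 L V + 197 = 197 + 16 L V$)
$T{\left(1613,-1854 \right)} + \frac{-1117485 + 466690}{1809906} = \left(197 + 16 \left(-1854\right) 1613\right) + \frac{-1117485 + 466690}{1809906} = \left(197 - 47848032\right) - \frac{650795}{1809906} = -47847835 - \frac{650795}{1809906} = - \frac{86600084304305}{1809906}$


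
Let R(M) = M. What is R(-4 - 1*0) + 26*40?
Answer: 1036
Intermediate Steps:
R(-4 - 1*0) + 26*40 = (-4 - 1*0) + 26*40 = (-4 + 0) + 1040 = -4 + 1040 = 1036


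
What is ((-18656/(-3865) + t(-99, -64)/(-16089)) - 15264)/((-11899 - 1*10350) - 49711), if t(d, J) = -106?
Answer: 474437890483/2237379780300 ≈ 0.21205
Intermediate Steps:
((-18656/(-3865) + t(-99, -64)/(-16089)) - 15264)/((-11899 - 1*10350) - 49711) = ((-18656/(-3865) - 106/(-16089)) - 15264)/((-11899 - 1*10350) - 49711) = ((-18656*(-1/3865) - 106*(-1/16089)) - 15264)/((-11899 - 10350) - 49711) = ((18656/3865 + 106/16089) - 15264)/(-22249 - 49711) = (300566074/62183985 - 15264)/(-71960) = -948875780966/62183985*(-1/71960) = 474437890483/2237379780300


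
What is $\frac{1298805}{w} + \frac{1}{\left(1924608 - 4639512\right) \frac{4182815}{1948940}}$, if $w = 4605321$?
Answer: $\frac{35117010004737743}{124518462778302138} \approx 0.28202$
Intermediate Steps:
$\frac{1298805}{w} + \frac{1}{\left(1924608 - 4639512\right) \frac{4182815}{1948940}} = \frac{1298805}{4605321} + \frac{1}{\left(1924608 - 4639512\right) \frac{4182815}{1948940}} = 1298805 \cdot \frac{1}{4605321} + \frac{1}{\left(-2714904\right) 4182815 \cdot \frac{1}{1948940}} = \frac{432935}{1535107} - \frac{1}{2714904 \cdot \frac{119509}{55684}} = \frac{432935}{1535107} - \frac{13921}{81113865534} = \frac{35117010004737743}{124518462778302138}$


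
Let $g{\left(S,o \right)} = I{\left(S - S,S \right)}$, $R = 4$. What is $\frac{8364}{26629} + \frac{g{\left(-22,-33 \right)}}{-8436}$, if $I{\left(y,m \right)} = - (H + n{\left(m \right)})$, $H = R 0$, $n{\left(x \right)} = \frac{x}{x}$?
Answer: $\frac{70585333}{224642244} \approx 0.31421$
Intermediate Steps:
$n{\left(x \right)} = 1$
$H = 0$ ($H = 4 \cdot 0 = 0$)
$I{\left(y,m \right)} = -1$ ($I{\left(y,m \right)} = - (0 + 1) = \left(-1\right) 1 = -1$)
$g{\left(S,o \right)} = -1$
$\frac{8364}{26629} + \frac{g{\left(-22,-33 \right)}}{-8436} = \frac{8364}{26629} - \frac{1}{-8436} = 8364 \cdot \frac{1}{26629} - - \frac{1}{8436} = \frac{8364}{26629} + \frac{1}{8436} = \frac{70585333}{224642244}$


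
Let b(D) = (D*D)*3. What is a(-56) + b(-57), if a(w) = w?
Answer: 9691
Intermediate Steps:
b(D) = 3*D² (b(D) = D²*3 = 3*D²)
a(-56) + b(-57) = -56 + 3*(-57)² = -56 + 3*3249 = -56 + 9747 = 9691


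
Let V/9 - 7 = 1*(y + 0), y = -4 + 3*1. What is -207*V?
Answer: -11178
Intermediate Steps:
y = -1 (y = -4 + 3 = -1)
V = 54 (V = 63 + 9*(1*(-1 + 0)) = 63 + 9*(1*(-1)) = 63 + 9*(-1) = 63 - 9 = 54)
-207*V = -207*54 = -11178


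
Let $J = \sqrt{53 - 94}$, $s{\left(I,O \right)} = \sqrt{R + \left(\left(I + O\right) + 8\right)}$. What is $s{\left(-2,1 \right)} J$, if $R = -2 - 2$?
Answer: $i \sqrt{123} \approx 11.091 i$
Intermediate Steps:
$R = -4$
$s{\left(I,O \right)} = \sqrt{4 + I + O}$ ($s{\left(I,O \right)} = \sqrt{-4 + \left(\left(I + O\right) + 8\right)} = \sqrt{-4 + \left(8 + I + O\right)} = \sqrt{4 + I + O}$)
$J = i \sqrt{41}$ ($J = \sqrt{-41} = i \sqrt{41} \approx 6.4031 i$)
$s{\left(-2,1 \right)} J = \sqrt{4 - 2 + 1} i \sqrt{41} = \sqrt{3} i \sqrt{41} = i \sqrt{123}$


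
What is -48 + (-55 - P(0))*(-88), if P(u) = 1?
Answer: 4880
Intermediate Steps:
-48 + (-55 - P(0))*(-88) = -48 + (-55 - 1*1)*(-88) = -48 + (-55 - 1)*(-88) = -48 - 56*(-88) = -48 + 4928 = 4880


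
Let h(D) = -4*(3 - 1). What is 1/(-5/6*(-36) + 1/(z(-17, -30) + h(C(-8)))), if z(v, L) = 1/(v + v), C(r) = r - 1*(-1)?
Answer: 273/8156 ≈ 0.033472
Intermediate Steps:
C(r) = 1 + r (C(r) = r + 1 = 1 + r)
z(v, L) = 1/(2*v)
h(D) = -8 (h(D) = -4*2 = -8)
1/(-5/6*(-36) + 1/(z(-17, -30) + h(C(-8)))) = 1/(-5/6*(-36) + 1/((½)/(-17) - 8)) = 1/(-5*⅙*(-36) + 1/((½)*(-1/17) - 8)) = 1/(-⅚*(-36) + 1/(-1/34 - 8)) = 1/(30 + 1/(-273/34)) = 1/(30 - 34/273) = 1/(8156/273) = 273/8156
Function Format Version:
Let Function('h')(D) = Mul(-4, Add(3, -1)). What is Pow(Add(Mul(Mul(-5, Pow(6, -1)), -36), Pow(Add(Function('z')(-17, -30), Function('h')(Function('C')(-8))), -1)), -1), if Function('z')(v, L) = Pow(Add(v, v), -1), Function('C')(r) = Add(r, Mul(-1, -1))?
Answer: Rational(273, 8156) ≈ 0.033472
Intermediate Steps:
Function('C')(r) = Add(1, r) (Function('C')(r) = Add(r, 1) = Add(1, r))
Function('z')(v, L) = Mul(Rational(1, 2), Pow(v, -1)) (Function('z')(v, L) = Pow(Mul(2, v), -1) = Mul(Rational(1, 2), Pow(v, -1)))
Function('h')(D) = -8 (Function('h')(D) = Mul(-4, 2) = -8)
Pow(Add(Mul(Mul(-5, Pow(6, -1)), -36), Pow(Add(Function('z')(-17, -30), Function('h')(Function('C')(-8))), -1)), -1) = Pow(Add(Mul(Mul(-5, Pow(6, -1)), -36), Pow(Add(Mul(Rational(1, 2), Pow(-17, -1)), -8), -1)), -1) = Pow(Add(Mul(Mul(-5, Rational(1, 6)), -36), Pow(Add(Mul(Rational(1, 2), Rational(-1, 17)), -8), -1)), -1) = Pow(Add(Mul(Rational(-5, 6), -36), Pow(Add(Rational(-1, 34), -8), -1)), -1) = Pow(Add(30, Pow(Rational(-273, 34), -1)), -1) = Pow(Add(30, Rational(-34, 273)), -1) = Pow(Rational(8156, 273), -1) = Rational(273, 8156)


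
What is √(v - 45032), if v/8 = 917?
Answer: 8*I*√589 ≈ 194.15*I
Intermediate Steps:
v = 7336 (v = 8*917 = 7336)
√(v - 45032) = √(7336 - 45032) = √(-37696) = 8*I*√589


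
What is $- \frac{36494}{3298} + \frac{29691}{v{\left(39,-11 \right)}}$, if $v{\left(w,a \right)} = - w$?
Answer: $- \frac{16557364}{21437} \approx -772.37$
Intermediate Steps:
$- \frac{36494}{3298} + \frac{29691}{v{\left(39,-11 \right)}} = - \frac{36494}{3298} + \frac{29691}{\left(-1\right) 39} = \left(-36494\right) \frac{1}{3298} + \frac{29691}{-39} = - \frac{18247}{1649} + 29691 \left(- \frac{1}{39}\right) = - \frac{18247}{1649} - \frac{9897}{13} = - \frac{16557364}{21437}$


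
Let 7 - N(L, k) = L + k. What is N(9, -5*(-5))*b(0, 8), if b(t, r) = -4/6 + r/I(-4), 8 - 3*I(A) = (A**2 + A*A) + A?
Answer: 252/5 ≈ 50.400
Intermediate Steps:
I(A) = 8/3 - 2*A**2/3 - A/3 (I(A) = 8/3 - ((A**2 + A*A) + A)/3 = 8/3 - ((A**2 + A**2) + A)/3 = 8/3 - (2*A**2 + A)/3 = 8/3 - (A + 2*A**2)/3 = 8/3 + (-2*A**2/3 - A/3) = 8/3 - 2*A**2/3 - A/3)
N(L, k) = 7 - L - k (N(L, k) = 7 - (L + k) = 7 + (-L - k) = 7 - L - k)
b(t, r) = -2/3 - 3*r/20 (b(t, r) = -4/6 + r/(8/3 - 2/3*(-4)**2 - 1/3*(-4)) = -4*1/6 + r/(8/3 - 2/3*16 + 4/3) = -2/3 + r/(8/3 - 32/3 + 4/3) = -2/3 + r/(-20/3) = -2/3 + r*(-3/20) = -2/3 - 3*r/20)
N(9, -5*(-5))*b(0, 8) = (7 - 1*9 - (-5)*(-5))*(-2/3 - 3/20*8) = (7 - 9 - 1*25)*(-2/3 - 6/5) = (7 - 9 - 25)*(-28/15) = -27*(-28/15) = 252/5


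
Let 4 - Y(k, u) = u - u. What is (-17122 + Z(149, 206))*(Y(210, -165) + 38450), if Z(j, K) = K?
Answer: -650487864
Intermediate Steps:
Y(k, u) = 4 (Y(k, u) = 4 - (u - u) = 4 - 1*0 = 4 + 0 = 4)
(-17122 + Z(149, 206))*(Y(210, -165) + 38450) = (-17122 + 206)*(4 + 38450) = -16916*38454 = -650487864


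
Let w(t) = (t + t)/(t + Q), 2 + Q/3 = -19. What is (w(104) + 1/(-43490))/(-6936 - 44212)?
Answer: -9045879/91201487320 ≈ -9.9186e-5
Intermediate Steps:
Q = -63 (Q = -6 + 3*(-19) = -6 - 57 = -63)
w(t) = 2*t/(-63 + t) (w(t) = (t + t)/(t - 63) = (2*t)/(-63 + t) = 2*t/(-63 + t))
(w(104) + 1/(-43490))/(-6936 - 44212) = (2*104/(-63 + 104) + 1/(-43490))/(-6936 - 44212) = (2*104/41 - 1/43490)/(-51148) = (2*104*(1/41) - 1/43490)*(-1/51148) = (208/41 - 1/43490)*(-1/51148) = (9045879/1783090)*(-1/51148) = -9045879/91201487320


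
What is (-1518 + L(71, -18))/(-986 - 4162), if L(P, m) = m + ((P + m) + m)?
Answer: 1501/5148 ≈ 0.29157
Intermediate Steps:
L(P, m) = P + 3*m (L(P, m) = m + (P + 2*m) = P + 3*m)
(-1518 + L(71, -18))/(-986 - 4162) = (-1518 + (71 + 3*(-18)))/(-986 - 4162) = (-1518 + (71 - 54))/(-5148) = (-1518 + 17)*(-1/5148) = -1501*(-1/5148) = 1501/5148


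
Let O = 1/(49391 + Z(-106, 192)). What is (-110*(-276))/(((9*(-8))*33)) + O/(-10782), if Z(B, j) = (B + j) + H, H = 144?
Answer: -6836285171/535013622 ≈ -12.778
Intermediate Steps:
Z(B, j) = 144 + B + j (Z(B, j) = (B + j) + 144 = 144 + B + j)
O = 1/49621 (O = 1/(49391 + (144 - 106 + 192)) = 1/(49391 + 230) = 1/49621 ≈ 2.0153e-5)
(-110*(-276))/(((9*(-8))*33)) + O/(-10782) = (-110*(-276))/(((9*(-8))*33)) + (1/49621)/(-10782) = 30360/((-72*33)) + (1/49621)*(-1/10782) = 30360/(-2376) - 1/535013622 = 30360*(-1/2376) - 1/535013622 = -115/9 - 1/535013622 = -6836285171/535013622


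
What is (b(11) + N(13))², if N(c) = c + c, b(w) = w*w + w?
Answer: 24964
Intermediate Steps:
b(w) = w + w² (b(w) = w² + w = w + w²)
N(c) = 2*c
(b(11) + N(13))² = (11*(1 + 11) + 2*13)² = (11*12 + 26)² = (132 + 26)² = 158² = 24964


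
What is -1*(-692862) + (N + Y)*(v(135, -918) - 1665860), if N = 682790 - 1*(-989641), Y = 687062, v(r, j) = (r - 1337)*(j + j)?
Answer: 1276514719778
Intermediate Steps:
v(r, j) = 2*j*(-1337 + r) (v(r, j) = (-1337 + r)*(2*j) = 2*j*(-1337 + r))
N = 1672431 (N = 682790 + 989641 = 1672431)
-1*(-692862) + (N + Y)*(v(135, -918) - 1665860) = -1*(-692862) + (1672431 + 687062)*(2*(-918)*(-1337 + 135) - 1665860) = 692862 + 2359493*(2*(-918)*(-1202) - 1665860) = 692862 + 2359493*(2206872 - 1665860) = 692862 + 2359493*541012 = 692862 + 1276514026916 = 1276514719778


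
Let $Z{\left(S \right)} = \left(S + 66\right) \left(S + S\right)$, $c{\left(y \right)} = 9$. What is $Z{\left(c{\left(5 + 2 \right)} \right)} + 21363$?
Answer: $22713$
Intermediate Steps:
$Z{\left(S \right)} = 2 S \left(66 + S\right)$ ($Z{\left(S \right)} = \left(66 + S\right) 2 S = 2 S \left(66 + S\right)$)
$Z{\left(c{\left(5 + 2 \right)} \right)} + 21363 = 2 \cdot 9 \left(66 + 9\right) + 21363 = 2 \cdot 9 \cdot 75 + 21363 = 1350 + 21363 = 22713$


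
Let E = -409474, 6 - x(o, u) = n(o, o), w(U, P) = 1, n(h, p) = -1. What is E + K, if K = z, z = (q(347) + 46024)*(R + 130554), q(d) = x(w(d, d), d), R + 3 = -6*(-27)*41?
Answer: 6314721509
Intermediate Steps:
x(o, u) = 7 (x(o, u) = 6 - 1*(-1) = 6 + 1 = 7)
R = 6639 (R = -3 - 6*(-27)*41 = -3 + 162*41 = -3 + 6642 = 6639)
q(d) = 7
z = 6315130983 (z = (7 + 46024)*(6639 + 130554) = 46031*137193 = 6315130983)
K = 6315130983
E + K = -409474 + 6315130983 = 6314721509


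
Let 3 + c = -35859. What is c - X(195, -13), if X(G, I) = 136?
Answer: -35998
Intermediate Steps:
c = -35862 (c = -3 - 35859 = -35862)
c - X(195, -13) = -35862 - 1*136 = -35862 - 136 = -35998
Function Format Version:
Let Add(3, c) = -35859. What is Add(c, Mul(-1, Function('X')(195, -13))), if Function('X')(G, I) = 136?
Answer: -35998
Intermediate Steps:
c = -35862 (c = Add(-3, -35859) = -35862)
Add(c, Mul(-1, Function('X')(195, -13))) = Add(-35862, Mul(-1, 136)) = Add(-35862, -136) = -35998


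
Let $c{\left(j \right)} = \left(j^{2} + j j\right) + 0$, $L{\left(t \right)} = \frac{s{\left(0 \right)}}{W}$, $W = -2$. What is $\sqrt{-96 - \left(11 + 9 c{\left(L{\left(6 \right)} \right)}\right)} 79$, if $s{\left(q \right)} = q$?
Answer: $79 i \sqrt{107} \approx 817.18 i$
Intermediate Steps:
$L{\left(t \right)} = 0$ ($L{\left(t \right)} = \frac{0}{-2} = 0 \left(- \frac{1}{2}\right) = 0$)
$c{\left(j \right)} = 2 j^{2}$ ($c{\left(j \right)} = \left(j^{2} + j^{2}\right) + 0 = 2 j^{2} + 0 = 2 j^{2}$)
$\sqrt{-96 - \left(11 + 9 c{\left(L{\left(6 \right)} \right)}\right)} 79 = \sqrt{-96 - \left(11 + 9 \cdot 2 \cdot 0^{2}\right)} 79 = \sqrt{-96 - \left(11 + 9 \cdot 2 \cdot 0\right)} 79 = \sqrt{-96 - 11} \cdot 79 = \sqrt{-107} \cdot 79 = i \sqrt{107} \cdot 79 = 79 i \sqrt{107}$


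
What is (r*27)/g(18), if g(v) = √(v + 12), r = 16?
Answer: 72*√30/5 ≈ 78.872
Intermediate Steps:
g(v) = √(12 + v)
(r*27)/g(18) = (16*27)/(√(12 + 18)) = 432/(√30) = 432*(√30/30) = 72*√30/5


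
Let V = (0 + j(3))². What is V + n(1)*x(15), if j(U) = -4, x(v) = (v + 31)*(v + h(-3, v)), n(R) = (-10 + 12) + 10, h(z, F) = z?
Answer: 6640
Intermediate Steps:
n(R) = 12 (n(R) = 2 + 10 = 12)
x(v) = (-3 + v)*(31 + v) (x(v) = (v + 31)*(v - 3) = (31 + v)*(-3 + v) = (-3 + v)*(31 + v))
V = 16 (V = (0 - 4)² = (-4)² = 16)
V + n(1)*x(15) = 16 + 12*(-93 + 15² + 28*15) = 16 + 12*(-93 + 225 + 420) = 16 + 12*552 = 16 + 6624 = 6640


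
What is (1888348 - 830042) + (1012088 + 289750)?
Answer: 2360144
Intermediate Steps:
(1888348 - 830042) + (1012088 + 289750) = 1058306 + 1301838 = 2360144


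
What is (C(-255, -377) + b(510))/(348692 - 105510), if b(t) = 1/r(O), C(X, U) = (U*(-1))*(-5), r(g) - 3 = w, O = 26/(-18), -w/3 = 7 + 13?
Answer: -53723/6930687 ≈ -0.0077515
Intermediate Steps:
w = -60 (w = -3*(7 + 13) = -3*20 = -60)
O = -13/9 (O = 26*(-1/18) = -13/9 ≈ -1.4444)
r(g) = -57 (r(g) = 3 - 60 = -57)
C(X, U) = 5*U (C(X, U) = -U*(-5) = 5*U)
b(t) = -1/57 (b(t) = 1/(-57) = -1/57)
(C(-255, -377) + b(510))/(348692 - 105510) = (5*(-377) - 1/57)/(348692 - 105510) = (-1885 - 1/57)/243182 = -107446/57*1/243182 = -53723/6930687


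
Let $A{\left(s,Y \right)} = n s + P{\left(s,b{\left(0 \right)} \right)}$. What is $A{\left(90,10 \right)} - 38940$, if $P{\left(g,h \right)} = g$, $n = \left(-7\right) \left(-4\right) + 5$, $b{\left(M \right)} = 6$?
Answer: $-35880$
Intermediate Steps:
$n = 33$ ($n = 28 + 5 = 33$)
$A{\left(s,Y \right)} = 34 s$ ($A{\left(s,Y \right)} = 33 s + s = 34 s$)
$A{\left(90,10 \right)} - 38940 = 34 \cdot 90 - 38940 = 3060 - 38940 = -35880$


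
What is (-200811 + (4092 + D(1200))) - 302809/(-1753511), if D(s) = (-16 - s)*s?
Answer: -2903671878800/1753511 ≈ -1.6559e+6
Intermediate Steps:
D(s) = s*(-16 - s)
(-200811 + (4092 + D(1200))) - 302809/(-1753511) = (-200811 + (4092 - 1*1200*(16 + 1200))) - 302809/(-1753511) = (-200811 + (4092 - 1*1200*1216)) - 302809*(-1/1753511) = (-200811 + (4092 - 1459200)) + 302809/1753511 = (-200811 - 1455108) + 302809/1753511 = -1655919 + 302809/1753511 = -2903671878800/1753511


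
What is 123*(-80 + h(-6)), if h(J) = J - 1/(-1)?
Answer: -10455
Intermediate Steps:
h(J) = 1 + J (h(J) = J - 1*(-1) = J + 1 = 1 + J)
123*(-80 + h(-6)) = 123*(-80 + (1 - 6)) = 123*(-80 - 5) = 123*(-85) = -10455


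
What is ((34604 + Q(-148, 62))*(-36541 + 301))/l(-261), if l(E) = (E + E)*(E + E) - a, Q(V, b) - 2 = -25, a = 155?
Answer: -1253215440/272329 ≈ -4601.8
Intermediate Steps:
Q(V, b) = -23 (Q(V, b) = 2 - 25 = -23)
l(E) = -155 + 4*E² (l(E) = (E + E)*(E + E) - 1*155 = (2*E)*(2*E) - 155 = 4*E² - 155 = -155 + 4*E²)
((34604 + Q(-148, 62))*(-36541 + 301))/l(-261) = ((34604 - 23)*(-36541 + 301))/(-155 + 4*(-261)²) = (34581*(-36240))/(-155 + 4*68121) = -1253215440/(-155 + 272484) = -1253215440/272329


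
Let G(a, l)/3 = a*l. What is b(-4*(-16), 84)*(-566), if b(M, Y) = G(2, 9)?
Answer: -30564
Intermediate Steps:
G(a, l) = 3*a*l (G(a, l) = 3*(a*l) = 3*a*l)
b(M, Y) = 54 (b(M, Y) = 3*2*9 = 54)
b(-4*(-16), 84)*(-566) = 54*(-566) = -30564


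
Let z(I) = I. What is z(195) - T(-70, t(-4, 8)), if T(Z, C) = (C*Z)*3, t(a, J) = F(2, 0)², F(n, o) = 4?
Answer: 3555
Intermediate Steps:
t(a, J) = 16 (t(a, J) = 4² = 16)
T(Z, C) = 3*C*Z
z(195) - T(-70, t(-4, 8)) = 195 - 3*16*(-70) = 195 - 1*(-3360) = 195 + 3360 = 3555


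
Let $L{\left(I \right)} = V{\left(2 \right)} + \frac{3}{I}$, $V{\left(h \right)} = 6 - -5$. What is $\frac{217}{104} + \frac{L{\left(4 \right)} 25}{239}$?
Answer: $\frac{82413}{24856} \approx 3.3156$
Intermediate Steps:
$V{\left(h \right)} = 11$ ($V{\left(h \right)} = 6 + 5 = 11$)
$L{\left(I \right)} = 11 + \frac{3}{I}$
$\frac{217}{104} + \frac{L{\left(4 \right)} 25}{239} = \frac{217}{104} + \frac{\left(11 + \frac{3}{4}\right) 25}{239} = 217 \cdot \frac{1}{104} + \left(11 + 3 \cdot \frac{1}{4}\right) 25 \cdot \frac{1}{239} = \frac{217}{104} + \left(11 + \frac{3}{4}\right) 25 \cdot \frac{1}{239} = \frac{217}{104} + \frac{47}{4} \cdot 25 \cdot \frac{1}{239} = \frac{217}{104} + \frac{1175}{4} \cdot \frac{1}{239} = \frac{217}{104} + \frac{1175}{956} = \frac{82413}{24856}$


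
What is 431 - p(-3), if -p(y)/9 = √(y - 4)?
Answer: 431 + 9*I*√7 ≈ 431.0 + 23.812*I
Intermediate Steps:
p(y) = -9*√(-4 + y) (p(y) = -9*√(y - 4) = -9*√(-4 + y))
431 - p(-3) = 431 - (-9)*√(-4 - 3) = 431 - (-9)*√(-7) = 431 - (-9)*I*√7 = 431 + 9*I*√7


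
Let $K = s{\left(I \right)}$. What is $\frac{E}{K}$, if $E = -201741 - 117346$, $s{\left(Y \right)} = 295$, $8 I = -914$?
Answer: $- \frac{319087}{295} \approx -1081.7$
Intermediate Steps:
$I = - \frac{457}{4}$ ($I = \frac{1}{8} \left(-914\right) = - \frac{457}{4} \approx -114.25$)
$K = 295$
$E = -319087$ ($E = -201741 - 117346 = -319087$)
$\frac{E}{K} = - \frac{319087}{295}$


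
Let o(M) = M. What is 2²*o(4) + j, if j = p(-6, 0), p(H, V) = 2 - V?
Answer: 18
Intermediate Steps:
j = 2 (j = 2 - 1*0 = 2 + 0 = 2)
2²*o(4) + j = 2²*4 + 2 = 4*4 + 2 = 16 + 2 = 18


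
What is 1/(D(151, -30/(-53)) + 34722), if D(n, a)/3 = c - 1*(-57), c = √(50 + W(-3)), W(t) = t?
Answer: 3877/135280114 - √47/405840342 ≈ 2.8642e-5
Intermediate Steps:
c = √47 (c = √(50 - 3) = √47 ≈ 6.8557)
D(n, a) = 171 + 3*√47 (D(n, a) = 3*(√47 - 1*(-57)) = 3*(√47 + 57) = 3*(57 + √47) = 171 + 3*√47)
1/(D(151, -30/(-53)) + 34722) = 1/((171 + 3*√47) + 34722) = 1/(34893 + 3*√47)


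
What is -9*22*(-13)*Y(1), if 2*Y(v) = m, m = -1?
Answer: -1287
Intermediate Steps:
Y(v) = -1/2 (Y(v) = (1/2)*(-1) = -1/2)
-9*22*(-13)*Y(1) = -9*22*(-13)*(-1)/2 = -(-2574)*(-1)/2 = -9*143 = -1287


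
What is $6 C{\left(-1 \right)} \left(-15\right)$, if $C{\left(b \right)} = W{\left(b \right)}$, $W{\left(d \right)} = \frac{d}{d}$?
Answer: $-90$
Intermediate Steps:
$W{\left(d \right)} = 1$
$C{\left(b \right)} = 1$
$6 C{\left(-1 \right)} \left(-15\right) = 6 \cdot 1 \left(-15\right) = 6 \left(-15\right) = -90$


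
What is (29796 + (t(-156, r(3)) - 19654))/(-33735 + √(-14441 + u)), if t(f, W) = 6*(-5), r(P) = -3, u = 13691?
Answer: -22741888/75870065 - 10112*I*√30/227610195 ≈ -0.29975 - 0.00024334*I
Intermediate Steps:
t(f, W) = -30
(29796 + (t(-156, r(3)) - 19654))/(-33735 + √(-14441 + u)) = (29796 + (-30 - 19654))/(-33735 + √(-14441 + 13691)) = (29796 - 19684)/(-33735 + √(-750)) = 10112/(-33735 + 5*I*√30)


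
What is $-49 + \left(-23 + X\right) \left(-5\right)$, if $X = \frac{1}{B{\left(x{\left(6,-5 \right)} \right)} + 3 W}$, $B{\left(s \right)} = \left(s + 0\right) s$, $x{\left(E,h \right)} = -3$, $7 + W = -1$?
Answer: $\frac{199}{3} \approx 66.333$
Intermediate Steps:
$W = -8$ ($W = -7 - 1 = -8$)
$B{\left(s \right)} = s^{2}$ ($B{\left(s \right)} = s s = s^{2}$)
$X = - \frac{1}{15}$ ($X = \frac{1}{\left(-3\right)^{2} + 3 \left(-8\right)} = \frac{1}{9 - 24} = \frac{1}{-15} = - \frac{1}{15} \approx -0.066667$)
$-49 + \left(-23 + X\right) \left(-5\right) = -49 + \left(-23 - \frac{1}{15}\right) \left(-5\right) = -49 - - \frac{346}{3} = -49 + \frac{346}{3} = \frac{199}{3}$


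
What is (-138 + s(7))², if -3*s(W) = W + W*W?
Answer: 220900/9 ≈ 24544.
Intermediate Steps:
s(W) = -W/3 - W²/3 (s(W) = -(W + W*W)/3 = -(W + W²)/3 = -W/3 - W²/3)
(-138 + s(7))² = (-138 - ⅓*7*(1 + 7))² = (-138 - ⅓*7*8)² = (-138 - 56/3)² = (-470/3)² = 220900/9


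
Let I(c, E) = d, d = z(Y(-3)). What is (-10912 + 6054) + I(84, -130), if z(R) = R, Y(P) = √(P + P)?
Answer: -4858 + I*√6 ≈ -4858.0 + 2.4495*I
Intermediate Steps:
Y(P) = √2*√P (Y(P) = √(2*P) = √2*√P)
d = I*√6 (d = √2*√(-3) = √2*(I*√3) = I*√6 ≈ 2.4495*I)
I(c, E) = I*√6
(-10912 + 6054) + I(84, -130) = (-10912 + 6054) + I*√6 = -4858 + I*√6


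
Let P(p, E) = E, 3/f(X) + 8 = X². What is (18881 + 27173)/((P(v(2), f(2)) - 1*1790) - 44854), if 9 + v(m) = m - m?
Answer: -184216/186579 ≈ -0.98734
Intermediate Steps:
v(m) = -9 (v(m) = -9 + (m - m) = -9 + 0 = -9)
f(X) = 3/(-8 + X²)
(18881 + 27173)/((P(v(2), f(2)) - 1*1790) - 44854) = (18881 + 27173)/((3/(-8 + 2²) - 1*1790) - 44854) = 46054/((3/(-8 + 4) - 1790) - 44854) = 46054/((3/(-4) - 1790) - 44854) = 46054/((3*(-¼) - 1790) - 44854) = 46054/((-¾ - 1790) - 44854) = 46054/(-7163/4 - 44854) = 46054/(-186579/4) = 46054*(-4/186579) = -184216/186579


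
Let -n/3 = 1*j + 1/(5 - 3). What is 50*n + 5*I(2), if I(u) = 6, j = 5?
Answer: -795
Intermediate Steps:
n = -33/2 (n = -3*(1*5 + 1/(5 - 3)) = -3*(5 + 1/2) = -3*11/2 = -33/2 ≈ -16.500)
50*n + 5*I(2) = 50*(-33/2) + 5*6 = -825 + 30 = -795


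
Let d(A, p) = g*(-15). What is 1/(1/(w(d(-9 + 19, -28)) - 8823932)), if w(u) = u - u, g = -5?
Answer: -8823932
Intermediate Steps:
d(A, p) = 75 (d(A, p) = -5*(-15) = 75)
w(u) = 0
1/(1/(w(d(-9 + 19, -28)) - 8823932)) = 1/(1/(0 - 8823932)) = 1/(1/(-8823932)) = 1/(-1/8823932) = -8823932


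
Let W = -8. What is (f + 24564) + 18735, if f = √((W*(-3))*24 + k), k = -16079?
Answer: 43299 + I*√15503 ≈ 43299.0 + 124.51*I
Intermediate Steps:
f = I*√15503 (f = √(-8*(-3)*24 - 16079) = √(24*24 - 16079) = √(576 - 16079) = √(-15503) = I*√15503 ≈ 124.51*I)
(f + 24564) + 18735 = (I*√15503 + 24564) + 18735 = (24564 + I*√15503) + 18735 = 43299 + I*√15503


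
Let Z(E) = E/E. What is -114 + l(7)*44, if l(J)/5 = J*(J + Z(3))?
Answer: 12206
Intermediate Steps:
Z(E) = 1
l(J) = 5*J*(1 + J) (l(J) = 5*(J*(J + 1)) = 5*(J*(1 + J)) = 5*J*(1 + J))
-114 + l(7)*44 = -114 + (5*7*(1 + 7))*44 = -114 + (5*7*8)*44 = -114 + 280*44 = -114 + 12320 = 12206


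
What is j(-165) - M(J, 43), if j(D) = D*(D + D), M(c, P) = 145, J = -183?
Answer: 54305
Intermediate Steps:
j(D) = 2*D**2 (j(D) = D*(2*D) = 2*D**2)
j(-165) - M(J, 43) = 2*(-165)**2 - 1*145 = 2*27225 - 145 = 54450 - 145 = 54305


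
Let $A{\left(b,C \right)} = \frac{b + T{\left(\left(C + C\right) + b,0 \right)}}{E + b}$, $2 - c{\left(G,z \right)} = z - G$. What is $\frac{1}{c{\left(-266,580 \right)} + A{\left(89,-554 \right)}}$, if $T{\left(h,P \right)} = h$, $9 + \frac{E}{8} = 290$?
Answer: $- \frac{779}{657786} \approx -0.0011843$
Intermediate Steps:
$E = 2248$ ($E = -72 + 8 \cdot 290 = -72 + 2320 = 2248$)
$c{\left(G,z \right)} = 2 + G - z$ ($c{\left(G,z \right)} = 2 - \left(z - G\right) = 2 + \left(G - z\right) = 2 + G - z$)
$A{\left(b,C \right)} = \frac{2 C + 2 b}{2248 + b}$ ($A{\left(b,C \right)} = \frac{b + \left(\left(C + C\right) + b\right)}{2248 + b} = \frac{b + \left(2 C + b\right)}{2248 + b} = \frac{b + \left(b + 2 C\right)}{2248 + b} = \frac{2 C + 2 b}{2248 + b}$)
$\frac{1}{c{\left(-266,580 \right)} + A{\left(89,-554 \right)}} = \frac{1}{\left(2 - 266 - 580\right) + \frac{2 \left(-554 + 89\right)}{2248 + 89}} = \frac{1}{\left(2 - 266 - 580\right) + 2 \cdot \frac{1}{2337} \left(-465\right)} = \frac{1}{-844 + 2 \cdot \frac{1}{2337} \left(-465\right)} = \frac{1}{-844 - \frac{310}{779}} = \frac{1}{- \frac{657786}{779}} = - \frac{779}{657786}$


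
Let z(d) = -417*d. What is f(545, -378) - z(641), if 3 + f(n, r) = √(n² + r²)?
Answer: 267294 + √439909 ≈ 2.6796e+5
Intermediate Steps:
f(n, r) = -3 + √(n² + r²)
f(545, -378) - z(641) = (-3 + √(545² + (-378)²)) - (-417)*641 = (-3 + √(297025 + 142884)) - 1*(-267297) = (-3 + √439909) + 267297 = 267294 + √439909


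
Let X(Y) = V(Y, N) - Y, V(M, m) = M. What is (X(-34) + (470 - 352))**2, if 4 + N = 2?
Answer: 13924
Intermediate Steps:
N = -2 (N = -4 + 2 = -2)
X(Y) = 0 (X(Y) = Y - Y = 0)
(X(-34) + (470 - 352))**2 = (0 + (470 - 352))**2 = (0 + 118)**2 = 118**2 = 13924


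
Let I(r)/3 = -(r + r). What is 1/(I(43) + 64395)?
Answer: 1/64137 ≈ 1.5592e-5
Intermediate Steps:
I(r) = -6*r (I(r) = 3*(-(r + r)) = 3*(-2*r) = -6*r)
1/(I(43) + 64395) = 1/(-6*43 + 64395) = 1/(-258 + 64395) = 1/64137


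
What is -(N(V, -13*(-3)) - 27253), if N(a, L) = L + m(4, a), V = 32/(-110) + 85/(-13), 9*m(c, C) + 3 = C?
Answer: 175129118/6435 ≈ 27215.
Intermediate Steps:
m(c, C) = -⅓ + C/9
V = -4883/715 (V = 32*(-1/110) + 85*(-1/13) = -16/55 - 85/13 = -4883/715 ≈ -6.8294)
N(a, L) = -⅓ + L + a/9 (N(a, L) = L + (-⅓ + a/9) = -⅓ + L + a/9)
-(N(V, -13*(-3)) - 27253) = -((-⅓ - 13*(-3) + (⅑)*(-4883/715)) - 27253) = -((-⅓ + 39 - 4883/6435) - 27253) = -(243937/6435 - 27253) = -1*(-175129118/6435) = 175129118/6435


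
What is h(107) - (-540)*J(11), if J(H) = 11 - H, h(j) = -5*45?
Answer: -225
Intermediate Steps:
h(j) = -225
h(107) - (-540)*J(11) = -225 - (-540)*(11 - 1*11) = -225 - (-540)*(11 - 11) = -225 - (-540)*0 = -225 - 1*0 = -225 + 0 = -225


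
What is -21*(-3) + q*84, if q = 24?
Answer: 2079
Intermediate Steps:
-21*(-3) + q*84 = -21*(-3) + 24*84 = 63 + 2016 = 2079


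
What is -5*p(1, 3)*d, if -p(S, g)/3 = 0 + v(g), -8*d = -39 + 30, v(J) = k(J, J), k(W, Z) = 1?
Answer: 135/8 ≈ 16.875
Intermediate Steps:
v(J) = 1
d = 9/8 (d = -(-39 + 30)/8 = -1/8*(-9) = 9/8 ≈ 1.1250)
p(S, g) = -3 (p(S, g) = -3*(0 + 1) = -3*1 = -3)
-5*p(1, 3)*d = -5*(-3)*9/8 = -(-15)*9/8 = -1*(-135/8) = 135/8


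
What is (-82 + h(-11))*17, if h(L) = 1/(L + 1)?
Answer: -13957/10 ≈ -1395.7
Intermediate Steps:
h(L) = 1/(1 + L)
(-82 + h(-11))*17 = (-82 + 1/(1 - 11))*17 = (-82 + 1/(-10))*17 = (-82 - ⅒)*17 = -821/10*17 = -13957/10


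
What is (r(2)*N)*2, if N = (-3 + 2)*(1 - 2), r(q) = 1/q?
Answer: 1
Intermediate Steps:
N = 1 (N = -1*(-1) = 1)
(r(2)*N)*2 = (1/2)*2 = 1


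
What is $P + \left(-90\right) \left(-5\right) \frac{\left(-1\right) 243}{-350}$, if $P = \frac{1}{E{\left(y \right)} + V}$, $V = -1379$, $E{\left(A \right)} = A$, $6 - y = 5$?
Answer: $\frac{3013679}{9646} \approx 312.43$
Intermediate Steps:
$y = 1$ ($y = 6 - 5 = 1$)
$P = - \frac{1}{1378}$ ($P = \frac{1}{1 - 1379} = \frac{1}{-1378} = - \frac{1}{1378} \approx -0.00072569$)
$P + \left(-90\right) \left(-5\right) \frac{\left(-1\right) 243}{-350} = - \frac{1}{1378} + \left(-90\right) \left(-5\right) \frac{\left(-1\right) 243}{-350} = - \frac{1}{1378} + 450 \left(\left(-243\right) \left(- \frac{1}{350}\right)\right) = - \frac{1}{1378} + 450 \cdot \frac{243}{350} = - \frac{1}{1378} + \frac{2187}{7} = \frac{3013679}{9646}$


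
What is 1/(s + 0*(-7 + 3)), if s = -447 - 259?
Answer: -1/706 ≈ -0.0014164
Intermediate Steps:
s = -706
1/(s + 0*(-7 + 3)) = 1/(-706 + 0*(-7 + 3)) = 1/(-706 + 0*(-4)) = 1/(-706 + 0) = 1/(-706) = -1/706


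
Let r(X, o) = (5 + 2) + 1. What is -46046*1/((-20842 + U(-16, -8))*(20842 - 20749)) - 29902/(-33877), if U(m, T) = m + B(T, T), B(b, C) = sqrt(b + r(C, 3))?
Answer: 29781810265/32857200669 ≈ 0.90640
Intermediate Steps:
r(X, o) = 8 (r(X, o) = 7 + 1 = 8)
B(b, C) = sqrt(8 + b) (B(b, C) = sqrt(b + 8) = sqrt(8 + b))
U(m, T) = m + sqrt(8 + T)
-46046*1/((-20842 + U(-16, -8))*(20842 - 20749)) - 29902/(-33877) = -46046*1/((-20842 + (-16 + sqrt(8 - 8)))*(20842 - 20749)) - 29902/(-33877) = -46046*1/(93*(-20842 + (-16 + sqrt(0)))) - 29902*(-1/33877) = -46046*1/(93*(-20842 + (-16 + 0))) + 29902/33877 = -46046*1/(93*(-20842 - 16)) + 29902/33877 = -46046/((-20858*93)) + 29902/33877 = -46046/(-1939794) + 29902/33877 = -46046*(-1/1939794) + 29902/33877 = 23023/969897 + 29902/33877 = 29781810265/32857200669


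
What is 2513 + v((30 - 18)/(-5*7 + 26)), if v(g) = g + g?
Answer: 7531/3 ≈ 2510.3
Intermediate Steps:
v(g) = 2*g
2513 + v((30 - 18)/(-5*7 + 26)) = 2513 + 2*((30 - 18)/(-5*7 + 26)) = 2513 + 2*(12/(-35 + 26)) = 2513 + 2*(12/(-9)) = 2513 + 2*(12*(-1/9)) = 2513 + 2*(-4/3) = 2513 - 8/3 = 7531/3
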